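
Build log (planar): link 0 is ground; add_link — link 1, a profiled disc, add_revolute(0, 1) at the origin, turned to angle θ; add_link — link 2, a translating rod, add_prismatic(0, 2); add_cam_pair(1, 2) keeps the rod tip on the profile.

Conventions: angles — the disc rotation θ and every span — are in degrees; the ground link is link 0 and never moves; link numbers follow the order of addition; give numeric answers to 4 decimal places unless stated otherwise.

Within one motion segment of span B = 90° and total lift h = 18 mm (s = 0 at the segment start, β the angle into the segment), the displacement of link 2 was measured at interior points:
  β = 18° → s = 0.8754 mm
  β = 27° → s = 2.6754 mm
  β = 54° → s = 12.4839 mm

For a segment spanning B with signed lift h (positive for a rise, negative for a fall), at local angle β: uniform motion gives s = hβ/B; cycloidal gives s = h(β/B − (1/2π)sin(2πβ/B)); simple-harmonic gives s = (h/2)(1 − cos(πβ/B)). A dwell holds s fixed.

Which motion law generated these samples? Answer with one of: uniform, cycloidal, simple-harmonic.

candidates at β/B = r: uniform s = h·r (linear in β); cycloidal s = h·(r − sin(2πr)/(2π)); simple-harmonic s = (h/2)(1 − cos(πr))
β=18°: printed 0.8754 | uniform 3.6000, cycloidal 0.8754, simple-harmonic 1.7188
β=27°: printed 2.6754 | uniform 5.4000, cycloidal 2.6754, simple-harmonic 3.7099
β=54°: printed 12.4839 | uniform 10.8000, cycloidal 12.4839, simple-harmonic 11.7812
only one law matches every sample → cycloidal

cycloidal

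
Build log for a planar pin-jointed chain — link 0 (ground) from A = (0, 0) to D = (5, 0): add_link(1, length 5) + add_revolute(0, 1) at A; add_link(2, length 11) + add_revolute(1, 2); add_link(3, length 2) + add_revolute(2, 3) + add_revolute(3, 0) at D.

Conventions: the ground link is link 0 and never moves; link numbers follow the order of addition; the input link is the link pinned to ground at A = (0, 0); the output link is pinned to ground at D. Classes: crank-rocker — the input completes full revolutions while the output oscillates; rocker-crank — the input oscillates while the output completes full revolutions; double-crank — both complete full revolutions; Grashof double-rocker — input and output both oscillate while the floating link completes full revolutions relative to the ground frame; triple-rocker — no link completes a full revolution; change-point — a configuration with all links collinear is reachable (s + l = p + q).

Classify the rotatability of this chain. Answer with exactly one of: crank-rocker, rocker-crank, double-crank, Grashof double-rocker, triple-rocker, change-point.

lengths: ground=5, input=5, coupler=11, output=2
sorted: s=2 (shortest), l=11 (longest), p+q=10
s + l = 13 vs p + q = 10
s + l > p + q → non-Grashof → no link fully rotates → triple-rocker

triple-rocker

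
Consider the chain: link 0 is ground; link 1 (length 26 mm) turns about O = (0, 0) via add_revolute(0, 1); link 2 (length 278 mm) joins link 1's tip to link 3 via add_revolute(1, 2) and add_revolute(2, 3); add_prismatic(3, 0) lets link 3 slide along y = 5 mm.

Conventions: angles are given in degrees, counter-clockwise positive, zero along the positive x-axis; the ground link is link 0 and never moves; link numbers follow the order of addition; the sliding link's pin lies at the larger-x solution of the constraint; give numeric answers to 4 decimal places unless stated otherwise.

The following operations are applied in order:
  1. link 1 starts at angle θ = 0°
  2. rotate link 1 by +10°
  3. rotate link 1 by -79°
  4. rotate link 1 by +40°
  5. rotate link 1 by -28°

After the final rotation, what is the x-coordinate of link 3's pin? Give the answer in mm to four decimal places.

geometry: r = 26 mm, L = 278 mm, e = 5 mm; θ starts at 0°
rotate link 1 by +10°: θ ← 0° +10° = 10°
rotate link 1 by -79°: θ ← 10° -79° = -69°
rotate link 1 by +40°: θ ← -69° +40° = -29°
rotate link 1 by -28°: θ ← -29° -28° = -57°
crank pin P = (r cos θ, r sin θ) = (14.160615, -21.805435)
h = r sin θ − e = -21.805435 − 5 = -26.805435
x = r cos θ + √(L² − h²) = 14.160615 + 276.704660 = 290.865275

290.8653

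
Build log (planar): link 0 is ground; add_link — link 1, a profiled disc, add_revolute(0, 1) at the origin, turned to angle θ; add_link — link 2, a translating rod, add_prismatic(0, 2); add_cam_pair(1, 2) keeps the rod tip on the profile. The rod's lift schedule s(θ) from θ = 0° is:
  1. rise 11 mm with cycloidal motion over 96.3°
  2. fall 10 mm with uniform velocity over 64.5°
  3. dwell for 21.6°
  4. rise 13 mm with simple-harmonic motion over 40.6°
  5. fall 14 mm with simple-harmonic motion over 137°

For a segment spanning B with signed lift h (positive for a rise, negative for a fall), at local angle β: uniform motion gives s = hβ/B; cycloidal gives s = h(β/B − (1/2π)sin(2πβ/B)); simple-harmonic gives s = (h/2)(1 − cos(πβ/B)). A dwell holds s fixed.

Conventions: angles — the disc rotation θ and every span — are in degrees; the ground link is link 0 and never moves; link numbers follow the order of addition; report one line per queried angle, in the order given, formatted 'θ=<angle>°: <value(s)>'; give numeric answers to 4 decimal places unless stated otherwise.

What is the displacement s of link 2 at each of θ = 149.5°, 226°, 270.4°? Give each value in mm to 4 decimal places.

seg 1 [0°–96.3°] cycloidal, h=11: full span → s += 11 → s = 11.0000
seg 2 [96.3°–160.8°] uniform, h=-10: θ=149.5° here. β=53.2, B=64.5. -10·53.2/64.5 = -8.2481 → s = 2.7519
seg 2 [96.3°–160.8°] uniform, h=-10: full span → s += -10 → s = 1.0000
seg 3 [160.8°–182.4°] dwell: s stays 1.0000
seg 4 [182.4°–223°] simple-harmonic, h=13: full span → s += 13 → s = 14.0000
seg 5 [223°–360°] simple-harmonic, h=-14: θ=226° here. β=3, B=137. -14/2·(1 − cos(π·0.0219)) = -0.0166 → s = 13.9834
seg 5 [223°–360°] simple-harmonic, h=-14: θ=270.4° here. β=47.4, B=137. -14/2·(1 − cos(π·0.3460)) = -3.7437 → s = 10.2563

θ=149.5°: 2.7519
θ=226°: 13.9834
θ=270.4°: 10.2563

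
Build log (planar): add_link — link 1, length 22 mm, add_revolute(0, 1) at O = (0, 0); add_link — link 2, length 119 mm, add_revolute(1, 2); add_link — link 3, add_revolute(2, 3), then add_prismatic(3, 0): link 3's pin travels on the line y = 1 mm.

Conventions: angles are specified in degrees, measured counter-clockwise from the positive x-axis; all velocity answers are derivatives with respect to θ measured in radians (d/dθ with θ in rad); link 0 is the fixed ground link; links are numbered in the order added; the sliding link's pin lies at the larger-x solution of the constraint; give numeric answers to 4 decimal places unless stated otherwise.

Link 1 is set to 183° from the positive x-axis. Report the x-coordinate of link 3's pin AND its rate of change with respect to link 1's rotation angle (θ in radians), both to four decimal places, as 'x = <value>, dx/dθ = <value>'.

geometry: r = 22 mm, L = 119 mm, e = 1 mm
crank pin P = (r cos θ, r sin θ) = (-21.969850, -1.151391)
h = r sin θ − e = -1.151391 − 1 = -2.151391
x = r cos θ + √(L² − h²) = -21.969850 + 118.980551 = 97.010701
dx/dθ = −r sin θ − h·r cos θ/√(L² − h²) (θ in radians; h = -2.151391) = 0.754135

x = 97.0107, dx/dθ = 0.7541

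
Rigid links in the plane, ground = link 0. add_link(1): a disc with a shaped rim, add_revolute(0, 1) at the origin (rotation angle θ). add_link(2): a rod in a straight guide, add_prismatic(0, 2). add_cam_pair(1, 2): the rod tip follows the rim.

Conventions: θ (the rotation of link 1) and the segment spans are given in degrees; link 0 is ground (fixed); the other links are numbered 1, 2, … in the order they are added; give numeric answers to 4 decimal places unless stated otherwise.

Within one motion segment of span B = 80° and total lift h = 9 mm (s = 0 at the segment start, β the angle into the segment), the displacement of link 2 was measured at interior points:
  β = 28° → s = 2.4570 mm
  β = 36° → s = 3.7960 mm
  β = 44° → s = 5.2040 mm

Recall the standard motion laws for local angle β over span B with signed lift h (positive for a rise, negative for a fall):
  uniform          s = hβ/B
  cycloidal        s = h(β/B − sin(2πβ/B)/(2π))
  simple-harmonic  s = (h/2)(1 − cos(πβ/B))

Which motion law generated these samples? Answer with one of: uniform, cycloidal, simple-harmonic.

candidates at β/B = r: uniform s = h·r (linear in β); cycloidal s = h·(r − sin(2πr)/(2π)); simple-harmonic s = (h/2)(1 − cos(πr))
β=28°: printed 2.4570 | uniform 3.1500, cycloidal 1.9912, simple-harmonic 2.4570
β=36°: printed 3.7960 | uniform 4.0500, cycloidal 3.6074, simple-harmonic 3.7960
β=44°: printed 5.2040 | uniform 4.9500, cycloidal 5.3926, simple-harmonic 5.2040
only one law matches every sample → simple-harmonic

simple-harmonic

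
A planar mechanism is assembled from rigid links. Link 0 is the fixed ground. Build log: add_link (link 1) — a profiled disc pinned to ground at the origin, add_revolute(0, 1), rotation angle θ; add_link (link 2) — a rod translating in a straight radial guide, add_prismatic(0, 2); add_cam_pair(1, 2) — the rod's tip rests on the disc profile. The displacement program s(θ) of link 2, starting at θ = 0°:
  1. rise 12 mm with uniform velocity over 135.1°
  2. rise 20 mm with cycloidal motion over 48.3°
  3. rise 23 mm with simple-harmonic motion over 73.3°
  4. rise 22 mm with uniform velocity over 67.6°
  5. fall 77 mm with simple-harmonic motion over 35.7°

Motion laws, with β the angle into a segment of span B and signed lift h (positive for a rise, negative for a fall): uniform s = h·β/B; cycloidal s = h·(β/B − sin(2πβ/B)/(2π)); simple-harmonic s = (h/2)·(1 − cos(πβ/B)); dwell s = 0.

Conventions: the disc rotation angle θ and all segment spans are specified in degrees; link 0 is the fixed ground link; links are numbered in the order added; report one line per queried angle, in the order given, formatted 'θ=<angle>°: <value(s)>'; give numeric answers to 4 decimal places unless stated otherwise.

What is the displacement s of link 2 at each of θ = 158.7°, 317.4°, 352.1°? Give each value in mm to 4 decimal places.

seg 1 [0°–135.1°] uniform, h=12: full span → s += 12 → s = 12.0000
seg 2 [135.1°–183.4°] cycloidal, h=20: θ=158.7° here. β=23.6, B=48.3. 20·(0.4886 − sin(2π·0.4886)/(2π)) = 9.5447 → s = 21.5447
seg 2 [135.1°–183.4°] cycloidal, h=20: full span → s += 20 → s = 32.0000
seg 3 [183.4°–256.7°] simple-harmonic, h=23: full span → s += 23 → s = 55.0000
seg 4 [256.7°–324.3°] uniform, h=22: θ=317.4° here. β=60.7, B=67.6. 22·60.7/67.6 = 19.7544 → s = 74.7544
seg 4 [256.7°–324.3°] uniform, h=22: full span → s += 22 → s = 77.0000
seg 5 [324.3°–360°] simple-harmonic, h=-77: θ=352.1° here. β=27.8, B=35.7. -77/2·(1 − cos(π·0.7787)) = -68.0652 → s = 8.9348

θ=158.7°: 21.5447
θ=317.4°: 74.7544
θ=352.1°: 8.9348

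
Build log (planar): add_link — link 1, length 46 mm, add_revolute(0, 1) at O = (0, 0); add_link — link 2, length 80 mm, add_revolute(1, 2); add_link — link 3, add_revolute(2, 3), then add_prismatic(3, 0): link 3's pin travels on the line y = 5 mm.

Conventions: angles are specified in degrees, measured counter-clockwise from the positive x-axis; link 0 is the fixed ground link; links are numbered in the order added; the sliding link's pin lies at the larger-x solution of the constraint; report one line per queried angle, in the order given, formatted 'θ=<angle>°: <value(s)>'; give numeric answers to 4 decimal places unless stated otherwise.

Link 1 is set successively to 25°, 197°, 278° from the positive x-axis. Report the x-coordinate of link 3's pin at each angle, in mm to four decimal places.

geometry: r = 46 mm, L = 80 mm, e = 5 mm
θ=25°: crank pin P = (r cos θ, r sin θ) = (41.690158, 19.440440)
θ=25°: h = r sin θ − e = 19.440440 − 5 = 14.440440
θ=25°: x = r cos θ + √(L² − h²) = 41.690158 + 78.685918 = 120.376076
θ=197°: crank pin P = (r cos θ, r sin θ) = (-43.990019, -13.449098)
θ=197°: h = r sin θ − e = -13.449098 − 5 = -18.449098
θ=197°: x = r cos θ + √(L² − h²) = -43.990019 + 77.843630 = 33.853611
θ=278°: crank pin P = (r cos θ, r sin θ) = (6.401963, -45.552331)
θ=278°: h = r sin θ − e = -45.552331 − 5 = -50.552331
θ=278°: x = r cos θ + √(L² − h²) = 6.401963 + 62.003724 = 68.405687

θ=25°: 120.3761
θ=197°: 33.8536
θ=278°: 68.4057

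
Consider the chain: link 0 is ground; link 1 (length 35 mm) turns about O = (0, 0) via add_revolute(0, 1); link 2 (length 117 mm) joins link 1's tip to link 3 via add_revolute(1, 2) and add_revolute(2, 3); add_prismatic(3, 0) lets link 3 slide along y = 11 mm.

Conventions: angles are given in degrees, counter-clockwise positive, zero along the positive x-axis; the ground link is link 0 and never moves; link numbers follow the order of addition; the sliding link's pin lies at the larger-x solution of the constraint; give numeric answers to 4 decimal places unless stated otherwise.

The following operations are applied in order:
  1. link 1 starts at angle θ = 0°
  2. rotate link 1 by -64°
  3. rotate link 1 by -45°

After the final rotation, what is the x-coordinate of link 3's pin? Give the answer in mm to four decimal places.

geometry: r = 35 mm, L = 117 mm, e = 11 mm; θ starts at 0°
rotate link 1 by -64°: θ ← 0° -64° = -64°
rotate link 1 by -45°: θ ← -64° -45° = -109°
crank pin P = (r cos θ, r sin θ) = (-11.394885, -33.093150)
h = r sin θ − e = -33.093150 − 11 = -44.093150
x = r cos θ + √(L² − h²) = -11.394885 + 108.373401 = 96.978516

96.9785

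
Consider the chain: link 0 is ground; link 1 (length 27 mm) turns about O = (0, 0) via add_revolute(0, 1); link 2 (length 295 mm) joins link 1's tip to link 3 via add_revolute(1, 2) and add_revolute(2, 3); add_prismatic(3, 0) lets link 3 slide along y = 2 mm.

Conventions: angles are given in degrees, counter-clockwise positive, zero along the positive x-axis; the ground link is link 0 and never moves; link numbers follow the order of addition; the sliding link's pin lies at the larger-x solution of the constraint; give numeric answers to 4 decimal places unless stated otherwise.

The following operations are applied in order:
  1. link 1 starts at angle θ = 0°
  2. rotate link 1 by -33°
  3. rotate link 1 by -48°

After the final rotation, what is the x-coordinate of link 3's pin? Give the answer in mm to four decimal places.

geometry: r = 27 mm, L = 295 mm, e = 2 mm; θ starts at 0°
rotate link 1 by -33°: θ ← 0° -33° = -33°
rotate link 1 by -48°: θ ← -33° -48° = -81°
crank pin P = (r cos θ, r sin θ) = (4.223731, -26.667585)
h = r sin θ − e = -26.667585 − 2 = -28.667585
x = r cos θ + √(L² − h²) = 4.223731 + 293.603763 = 297.827493

297.8275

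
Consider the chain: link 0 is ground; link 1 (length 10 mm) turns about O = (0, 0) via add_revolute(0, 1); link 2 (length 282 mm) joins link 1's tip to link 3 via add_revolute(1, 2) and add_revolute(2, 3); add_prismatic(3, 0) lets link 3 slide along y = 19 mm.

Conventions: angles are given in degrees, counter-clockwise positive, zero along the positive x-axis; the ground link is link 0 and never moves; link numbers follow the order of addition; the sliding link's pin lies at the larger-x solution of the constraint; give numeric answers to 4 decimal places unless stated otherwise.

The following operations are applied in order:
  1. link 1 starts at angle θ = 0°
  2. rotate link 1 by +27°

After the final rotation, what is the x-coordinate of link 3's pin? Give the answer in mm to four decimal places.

geometry: r = 10 mm, L = 282 mm, e = 19 mm; θ starts at 0°
rotate link 1 by +27°: θ ← 0° +27° = 27°
crank pin P = (r cos θ, r sin θ) = (8.910065, 4.539905)
h = r sin θ − e = 4.539905 − 19 = -14.460095
x = r cos θ + √(L² − h²) = 8.910065 + 281.629021 = 290.539087

290.5391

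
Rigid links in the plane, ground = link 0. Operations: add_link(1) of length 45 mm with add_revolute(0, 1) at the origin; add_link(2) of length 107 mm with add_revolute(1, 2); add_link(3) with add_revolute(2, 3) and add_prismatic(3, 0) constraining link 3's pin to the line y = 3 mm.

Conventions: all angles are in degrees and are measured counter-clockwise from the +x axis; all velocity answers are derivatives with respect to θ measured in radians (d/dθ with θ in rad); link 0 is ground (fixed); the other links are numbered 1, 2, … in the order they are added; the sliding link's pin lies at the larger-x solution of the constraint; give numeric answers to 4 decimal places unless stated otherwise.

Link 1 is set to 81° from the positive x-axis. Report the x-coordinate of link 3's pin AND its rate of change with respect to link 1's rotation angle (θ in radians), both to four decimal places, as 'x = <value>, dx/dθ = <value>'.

geometry: r = 45 mm, L = 107 mm, e = 3 mm
crank pin P = (r cos θ, r sin θ) = (7.039551, 44.445975)
h = r sin θ − e = 44.445975 − 3 = 41.445975
x = r cos θ + √(L² − h²) = 7.039551 + 98.647003 = 105.686554
dx/dθ = −r sin θ − h·r cos θ/√(L² − h²) (θ in radians; h = 41.445975) = -47.403602

x = 105.6866, dx/dθ = -47.4036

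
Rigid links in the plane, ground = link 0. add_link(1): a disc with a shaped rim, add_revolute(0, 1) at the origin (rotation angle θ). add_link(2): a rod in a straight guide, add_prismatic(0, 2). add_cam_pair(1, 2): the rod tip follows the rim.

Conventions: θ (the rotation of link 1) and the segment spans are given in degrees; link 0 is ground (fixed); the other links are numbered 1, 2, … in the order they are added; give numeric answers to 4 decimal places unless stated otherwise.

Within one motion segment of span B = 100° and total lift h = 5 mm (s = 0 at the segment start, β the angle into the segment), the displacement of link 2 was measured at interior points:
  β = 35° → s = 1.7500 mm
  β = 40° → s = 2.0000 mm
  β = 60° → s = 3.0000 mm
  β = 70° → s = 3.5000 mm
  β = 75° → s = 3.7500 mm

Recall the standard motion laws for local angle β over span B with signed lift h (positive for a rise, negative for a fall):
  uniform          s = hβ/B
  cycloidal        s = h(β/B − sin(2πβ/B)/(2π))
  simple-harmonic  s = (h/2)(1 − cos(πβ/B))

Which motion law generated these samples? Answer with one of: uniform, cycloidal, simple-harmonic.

candidates at β/B = r: uniform s = h·r (linear in β); cycloidal s = h·(r − sin(2πr)/(2π)); simple-harmonic s = (h/2)(1 − cos(πr))
β=35°: printed 1.7500 | uniform 1.7500, cycloidal 1.1062, simple-harmonic 1.3650
β=40°: printed 2.0000 | uniform 2.0000, cycloidal 1.5323, simple-harmonic 1.7275
β=60°: printed 3.0000 | uniform 3.0000, cycloidal 3.4677, simple-harmonic 3.2725
β=70°: printed 3.5000 | uniform 3.5000, cycloidal 4.2568, simple-harmonic 3.9695
β=75°: printed 3.7500 | uniform 3.7500, cycloidal 4.5458, simple-harmonic 4.2678
only one law matches every sample → uniform

uniform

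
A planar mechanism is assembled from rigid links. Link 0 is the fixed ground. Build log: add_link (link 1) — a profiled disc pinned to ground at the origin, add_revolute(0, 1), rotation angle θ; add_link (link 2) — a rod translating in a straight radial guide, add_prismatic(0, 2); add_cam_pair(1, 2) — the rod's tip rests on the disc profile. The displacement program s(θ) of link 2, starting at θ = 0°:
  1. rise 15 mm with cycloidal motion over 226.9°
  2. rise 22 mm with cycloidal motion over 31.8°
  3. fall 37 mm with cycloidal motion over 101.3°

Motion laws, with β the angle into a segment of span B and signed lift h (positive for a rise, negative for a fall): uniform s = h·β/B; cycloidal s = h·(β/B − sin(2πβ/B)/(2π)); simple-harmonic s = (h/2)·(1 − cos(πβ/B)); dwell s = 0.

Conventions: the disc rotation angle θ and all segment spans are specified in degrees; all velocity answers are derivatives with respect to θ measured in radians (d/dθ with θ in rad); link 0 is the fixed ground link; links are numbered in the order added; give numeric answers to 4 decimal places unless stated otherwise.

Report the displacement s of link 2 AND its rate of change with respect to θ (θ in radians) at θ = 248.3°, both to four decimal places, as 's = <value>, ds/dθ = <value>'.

seg 1 [0°–226.9°] cycloidal, h=15: full span → s += 15 → s = 15.0000
seg 2 [226.9°–258.7°] cycloidal, h=22: θ=248.3° here. β=21.4, B=31.8. 22·(0.6730 − sin(2π·0.6730)/(2π)) = 17.9041 → s = 32.9041
velocity in seg [226.9°–258.7°] (cycloidal), θ in radians: β = 21.4° = 0.3735 rad, B = 31.8° = 0.5550 rad; ds/dθ = (h/B)(1 − cos(2πβ/B)) = (22/0.5550)(1 − cos(2π·0.6730)) = 58.086228 mm/rad

s = 32.9041, ds/dθ = 58.0862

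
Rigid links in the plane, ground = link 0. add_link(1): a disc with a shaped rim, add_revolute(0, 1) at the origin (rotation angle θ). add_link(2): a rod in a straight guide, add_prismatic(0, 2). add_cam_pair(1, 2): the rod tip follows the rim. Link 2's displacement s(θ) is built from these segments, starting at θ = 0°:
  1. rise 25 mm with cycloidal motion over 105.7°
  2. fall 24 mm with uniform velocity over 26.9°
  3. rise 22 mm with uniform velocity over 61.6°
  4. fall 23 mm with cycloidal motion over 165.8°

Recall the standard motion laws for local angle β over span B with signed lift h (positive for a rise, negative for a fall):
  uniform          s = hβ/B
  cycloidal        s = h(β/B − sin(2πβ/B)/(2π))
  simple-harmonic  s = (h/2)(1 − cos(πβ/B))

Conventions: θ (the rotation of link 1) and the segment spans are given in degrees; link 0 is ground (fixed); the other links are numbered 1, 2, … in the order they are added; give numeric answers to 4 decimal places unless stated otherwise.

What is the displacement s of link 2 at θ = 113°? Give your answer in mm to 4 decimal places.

segment 1 (0° to 105.7°, cycloidal, h = 25) is passed completely: s = 0.0000 + (25) = 25.0000
θ = 113° falls in segment 2 (105.7° to 132.6°, uniform, h = -24): β = 113 − 105.7 = 7.3°, B = 26.9°; Δs = -24·7.3/26.9 = -6.5130; s = 25.0000 − 6.5130 = 18.4870

18.4870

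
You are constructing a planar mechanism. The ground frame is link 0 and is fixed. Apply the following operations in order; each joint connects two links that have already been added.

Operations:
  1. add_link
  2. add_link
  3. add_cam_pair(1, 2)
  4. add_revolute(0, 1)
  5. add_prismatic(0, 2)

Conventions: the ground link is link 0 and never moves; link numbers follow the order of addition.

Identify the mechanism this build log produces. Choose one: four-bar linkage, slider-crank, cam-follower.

links: 3 (incl. ground); joints: 1 revolute, 1 prismatic, 1 higher (cam) pair, forming one closed loop
3 links, revolute + prismatic + higher pair in one loop → cam-follower

cam-follower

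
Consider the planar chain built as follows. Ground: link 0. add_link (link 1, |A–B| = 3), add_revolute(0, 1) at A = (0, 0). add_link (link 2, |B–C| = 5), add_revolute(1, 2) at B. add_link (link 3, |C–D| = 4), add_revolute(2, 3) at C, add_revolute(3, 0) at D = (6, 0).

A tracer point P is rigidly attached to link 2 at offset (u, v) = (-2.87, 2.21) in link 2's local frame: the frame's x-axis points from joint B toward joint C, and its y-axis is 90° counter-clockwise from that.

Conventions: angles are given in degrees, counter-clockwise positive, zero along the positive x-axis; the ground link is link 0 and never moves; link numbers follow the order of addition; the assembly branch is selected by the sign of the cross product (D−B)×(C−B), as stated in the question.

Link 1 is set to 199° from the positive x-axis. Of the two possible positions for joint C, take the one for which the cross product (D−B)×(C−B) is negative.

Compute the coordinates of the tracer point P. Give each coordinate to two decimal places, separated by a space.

A=(0,0), D=(6.00,0)
B = A + 3.00·(cos199°, sin199°) = (-2.8366, -0.9767)
|BD| = 8.8904
circle(B,5.00) ∩ circle(D,4.00): a=4.9514, h=0.6958
  candidates: C₊=(2.0084,0.2588) cross=6.186; C₋=(2.1613,-1.1243) cross=-6.186
  branch - wants cross < 0 → take C=(2.1613,-1.1243) (cross=-6.186)
ex = (C−B)/|BC| = (0.9996,-0.0295); ey = (0.0295,0.9996)
P = B + -2.87·ex + 2.21·ey = (-5.6401,1.3171)

-5.64 1.32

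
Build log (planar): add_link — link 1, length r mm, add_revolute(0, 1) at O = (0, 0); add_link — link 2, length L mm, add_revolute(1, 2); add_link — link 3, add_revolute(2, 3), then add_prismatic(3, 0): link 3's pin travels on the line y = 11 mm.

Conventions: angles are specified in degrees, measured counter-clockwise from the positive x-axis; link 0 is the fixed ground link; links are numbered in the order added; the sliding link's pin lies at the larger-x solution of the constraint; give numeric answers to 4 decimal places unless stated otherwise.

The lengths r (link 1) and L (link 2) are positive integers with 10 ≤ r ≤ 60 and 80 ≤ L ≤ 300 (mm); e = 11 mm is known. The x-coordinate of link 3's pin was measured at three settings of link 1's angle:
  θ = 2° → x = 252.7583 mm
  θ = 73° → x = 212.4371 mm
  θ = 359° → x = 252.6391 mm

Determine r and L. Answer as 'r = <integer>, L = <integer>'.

constraint per measurement: (x − r cos θ)² + (r sin θ − e)² = L²
subtracting the θ₁ and θ₂ equations cancels the r² and L² terms:
r = (x₁² − x₂²) / (2[(x₁cos θ₁ + e sin θ₁) − (x₂cos θ₂ + e sin θ₂)]) = 51.9999 → r = 52
L² = (x₁ − r cos θ₁)² + (r sin θ₁ − e)² = 40400.9832 → L = 201.0000 → L = 201
check at θ₃=359°: x = 252.6391 (printed 252.6391) ✓

r = 52, L = 201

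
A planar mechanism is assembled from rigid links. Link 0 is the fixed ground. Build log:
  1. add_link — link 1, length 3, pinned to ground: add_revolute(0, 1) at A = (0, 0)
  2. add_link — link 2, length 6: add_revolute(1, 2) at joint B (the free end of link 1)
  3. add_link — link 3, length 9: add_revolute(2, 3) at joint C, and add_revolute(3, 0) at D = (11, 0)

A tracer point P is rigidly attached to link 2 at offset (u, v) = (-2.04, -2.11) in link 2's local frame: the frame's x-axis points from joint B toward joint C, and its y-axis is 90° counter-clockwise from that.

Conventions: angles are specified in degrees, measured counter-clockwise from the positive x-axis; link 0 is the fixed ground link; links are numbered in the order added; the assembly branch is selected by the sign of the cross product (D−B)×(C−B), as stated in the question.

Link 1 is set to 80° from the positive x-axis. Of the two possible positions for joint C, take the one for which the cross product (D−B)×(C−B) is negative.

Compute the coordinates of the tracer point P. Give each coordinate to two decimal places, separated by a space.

A=(0,0), D=(11.00,0)
B = A + 3.00·(cos80°, sin80°) = (0.5209, 2.9544)
|BD| = 10.8876
circle(B,6.00) ∩ circle(D,9.00): a=3.3772, h=4.9593
  candidates: C₊=(5.1172,6.8112) cross=53.995; C₋=(2.4257,-2.7352) cross=-53.995
  branch - wants cross < 0 → take C=(2.4257,-2.7352) (cross=-53.995)
ex = (C−B)/|BC| = (0.3175,-0.9483); ey = (0.9483,0.3175)
P = B + -2.04·ex + -2.11·ey = (-2.1275,4.2191)

-2.13 4.22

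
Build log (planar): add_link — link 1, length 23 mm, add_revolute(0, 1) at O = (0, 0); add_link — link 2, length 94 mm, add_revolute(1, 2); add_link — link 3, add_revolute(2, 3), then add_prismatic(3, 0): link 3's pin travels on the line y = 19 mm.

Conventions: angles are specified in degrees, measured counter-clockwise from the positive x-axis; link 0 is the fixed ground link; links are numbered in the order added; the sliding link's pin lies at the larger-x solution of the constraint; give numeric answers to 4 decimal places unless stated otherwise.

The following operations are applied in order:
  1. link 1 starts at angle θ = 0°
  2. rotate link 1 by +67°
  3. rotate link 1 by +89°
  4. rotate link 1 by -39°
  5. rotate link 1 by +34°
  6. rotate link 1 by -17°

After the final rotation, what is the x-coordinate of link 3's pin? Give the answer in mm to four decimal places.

geometry: r = 23 mm, L = 94 mm, e = 19 mm; θ starts at 0°
rotate link 1 by +67°: θ ← 0° +67° = 67°
rotate link 1 by +89°: θ ← 67° +89° = 156°
rotate link 1 by -39°: θ ← 156° -39° = 117°
rotate link 1 by +34°: θ ← 117° +34° = 151°
rotate link 1 by -17°: θ ← 151° -17° = 134°
crank pin P = (r cos θ, r sin θ) = (-15.977143, 16.544815)
h = r sin θ − e = 16.544815 − 19 = -2.455185
x = r cos θ + √(L² − h²) = -15.977143 + 93.967931 = 77.990789

77.9908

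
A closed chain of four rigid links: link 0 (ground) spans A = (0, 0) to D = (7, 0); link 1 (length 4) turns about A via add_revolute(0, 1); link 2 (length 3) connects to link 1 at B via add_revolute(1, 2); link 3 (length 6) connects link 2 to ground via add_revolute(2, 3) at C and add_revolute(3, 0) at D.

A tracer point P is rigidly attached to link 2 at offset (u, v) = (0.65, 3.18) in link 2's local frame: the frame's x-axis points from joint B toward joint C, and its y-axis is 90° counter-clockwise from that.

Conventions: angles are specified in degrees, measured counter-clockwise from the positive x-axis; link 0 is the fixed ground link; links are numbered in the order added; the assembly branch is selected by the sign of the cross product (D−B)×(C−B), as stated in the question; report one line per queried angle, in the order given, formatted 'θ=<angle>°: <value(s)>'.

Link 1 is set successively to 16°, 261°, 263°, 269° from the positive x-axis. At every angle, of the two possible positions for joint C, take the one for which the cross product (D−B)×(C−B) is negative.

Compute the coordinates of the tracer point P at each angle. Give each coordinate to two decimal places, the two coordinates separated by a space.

A=(0,0), D=(7.00,0)
θ=16°: B = A + 4.00·(cos16°, sin16°) = (3.8450, 1.1025)
θ=16°: |BD| = 3.3421
θ=16°: circle(B,3.00) ∩ circle(D,6.00): a=-2.3684, h=1.8414
θ=16°:   candidates: C₊=(2.2167,3.6222) cross=6.154; C₋=(1.0018,0.1456) cross=-6.154
θ=16°:   branch - wants cross < 0 → take C=(1.0018,0.1456) (cross=-6.154)
θ=16°: ex = (C−B)/|BC| = (-0.9478,-0.3190); ey = (0.3190,-0.9478)
θ=16°: P = B + 0.65·ex + 3.18·ey = (4.2434,-2.1187)
θ=261°: B = A + 4.00·(cos261°, sin261°) = (-0.6257, -3.9508)
θ=261°: |BD| = 8.5884
θ=261°: circle(B,3.00) ∩ circle(D,6.00): a=2.7223, h=1.2606
θ=261°:   candidates: C₊=(1.2115,-1.5792) cross=10.826; C₋=(2.3713,-3.8178) cross=-10.826
θ=261°:   branch - wants cross < 0 → take C=(2.3713,-3.8178) (cross=-10.826)
θ=261°: ex = (C−B)/|BC| = (0.9990,0.0443); ey = (-0.0443,0.9990)
θ=261°: P = B + 0.65·ex + 3.18·ey = (-0.1174,-0.7451)
θ=263°: B = A + 4.00·(cos263°, sin263°) = (-0.4875, -3.9702)
θ=263°: |BD| = 8.4749
θ=263°: circle(B,3.00) ∩ circle(D,6.00): a=2.6445, h=1.4165
θ=263°:   candidates: C₊=(1.1854,-1.4799) cross=12.005; C₋=(2.5125,-3.9828) cross=-12.005
θ=263°:   branch - wants cross < 0 → take C=(2.5125,-3.9828) (cross=-12.005)
θ=263°: ex = (C−B)/|BC| = (1.0000,-0.0042); ey = (0.0042,1.0000)
θ=263°: P = B + 0.65·ex + 3.18·ey = (0.1758,-0.7929)
θ=269°: B = A + 4.00·(cos269°, sin269°) = (-0.0698, -3.9994)
θ=269°: |BD| = 8.1226
θ=269°: circle(B,3.00) ∩ circle(D,6.00): a=2.3993, h=1.8009
θ=269°:   candidates: C₊=(1.1318,-1.2505) cross=14.628; C₋=(2.9052,-4.3855) cross=-14.628
θ=269°:   branch - wants cross < 0 → take C=(2.9052,-4.3855) (cross=-14.628)
θ=269°: ex = (C−B)/|BC| = (0.9917,-0.1287); ey = (0.1287,0.9917)
θ=269°: P = B + 0.65·ex + 3.18·ey = (0.9841,-0.9295)

θ=16°: 4.24 -2.12
θ=261°: -0.12 -0.75
θ=263°: 0.18 -0.79
θ=269°: 0.98 -0.93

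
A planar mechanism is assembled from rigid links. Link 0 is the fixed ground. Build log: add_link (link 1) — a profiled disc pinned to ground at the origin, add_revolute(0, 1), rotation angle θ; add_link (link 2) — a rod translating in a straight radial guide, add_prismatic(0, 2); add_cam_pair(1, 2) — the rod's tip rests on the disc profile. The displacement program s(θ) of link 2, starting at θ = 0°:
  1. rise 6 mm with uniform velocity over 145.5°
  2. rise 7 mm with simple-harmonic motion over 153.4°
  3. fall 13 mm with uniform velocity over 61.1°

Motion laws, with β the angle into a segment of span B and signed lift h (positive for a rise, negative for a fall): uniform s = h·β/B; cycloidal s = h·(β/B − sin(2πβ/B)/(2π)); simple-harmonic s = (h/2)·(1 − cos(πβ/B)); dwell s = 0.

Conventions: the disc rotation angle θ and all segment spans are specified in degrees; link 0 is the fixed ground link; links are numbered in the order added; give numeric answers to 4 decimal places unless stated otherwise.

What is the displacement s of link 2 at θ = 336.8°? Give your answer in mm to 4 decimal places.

seg 1 [0°–145.5°] uniform, h=6: full span → s += 6 → s = 6.0000
seg 2 [145.5°–298.9°] simple-harmonic, h=7: full span → s += 7 → s = 13.0000
seg 3 [298.9°–360°] uniform, h=-13: θ=336.8° here. β=37.9, B=61.1. -13·37.9/61.1 = -8.0638 → s = 4.9362

4.9362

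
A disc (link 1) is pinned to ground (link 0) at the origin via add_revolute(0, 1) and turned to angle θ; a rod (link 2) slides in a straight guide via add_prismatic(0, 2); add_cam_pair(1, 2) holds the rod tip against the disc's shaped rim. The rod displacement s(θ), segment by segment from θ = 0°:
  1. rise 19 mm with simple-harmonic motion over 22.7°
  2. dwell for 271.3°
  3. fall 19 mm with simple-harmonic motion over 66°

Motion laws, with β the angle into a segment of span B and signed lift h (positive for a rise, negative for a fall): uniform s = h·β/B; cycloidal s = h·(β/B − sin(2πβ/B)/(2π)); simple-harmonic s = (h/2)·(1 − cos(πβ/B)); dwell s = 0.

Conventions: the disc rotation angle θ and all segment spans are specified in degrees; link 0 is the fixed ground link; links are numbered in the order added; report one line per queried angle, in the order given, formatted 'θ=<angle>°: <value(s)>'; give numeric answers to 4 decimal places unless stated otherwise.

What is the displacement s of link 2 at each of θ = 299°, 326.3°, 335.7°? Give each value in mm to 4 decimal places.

segment 1 (0° to 22.7°, simple-harmonic, h = 19) is passed completely: s = 0.0000 + (19) = 19.0000
segment 2 (22.7° to 294°, dwell): s unchanged at 19.0000
θ = 299° falls in segment 3 (294° to 360°, simple-harmonic, h = -19): β = 299 − 294 = 5°, B = 66°; Δs = -19/2·(1 − cos(π·0.0758)) = -0.2678; s = 19.0000 − 0.2678 = 18.7322
θ = 326.3° falls in segment 3 (294° to 360°, simple-harmonic, h = -19): β = 326.3 − 294 = 32.3°, B = 66°; Δs = -19/2·(1 − cos(π·0.4894)) = -9.1835; s = 19.0000 − 9.1835 = 9.8165
θ = 335.7° falls in segment 3 (294° to 360°, simple-harmonic, h = -19): β = 335.7 − 294 = 41.7°, B = 66°; Δs = -19/2·(1 − cos(π·0.6318)) = -13.3226; s = 19.0000 − 13.3226 = 5.6774

θ=299°: 18.7322
θ=326.3°: 9.8165
θ=335.7°: 5.6774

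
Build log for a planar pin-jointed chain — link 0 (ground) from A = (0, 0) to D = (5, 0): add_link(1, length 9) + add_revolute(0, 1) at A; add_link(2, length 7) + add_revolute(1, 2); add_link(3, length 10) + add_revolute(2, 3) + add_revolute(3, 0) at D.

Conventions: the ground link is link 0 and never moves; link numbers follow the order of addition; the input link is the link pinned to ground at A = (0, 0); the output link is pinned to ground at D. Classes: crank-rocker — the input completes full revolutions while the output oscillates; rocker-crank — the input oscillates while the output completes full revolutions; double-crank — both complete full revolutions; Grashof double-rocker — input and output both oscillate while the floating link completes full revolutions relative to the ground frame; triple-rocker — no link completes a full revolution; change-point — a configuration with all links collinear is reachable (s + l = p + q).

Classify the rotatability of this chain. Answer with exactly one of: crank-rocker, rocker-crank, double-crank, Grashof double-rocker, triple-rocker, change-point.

lengths: ground=5, input=9, coupler=7, output=10
sorted: s=5 (shortest), l=10 (longest), p+q=16
s + l = 15 vs p + q = 16
s + l < p + q (Grashof) with shortest = ground link → double-crank

double-crank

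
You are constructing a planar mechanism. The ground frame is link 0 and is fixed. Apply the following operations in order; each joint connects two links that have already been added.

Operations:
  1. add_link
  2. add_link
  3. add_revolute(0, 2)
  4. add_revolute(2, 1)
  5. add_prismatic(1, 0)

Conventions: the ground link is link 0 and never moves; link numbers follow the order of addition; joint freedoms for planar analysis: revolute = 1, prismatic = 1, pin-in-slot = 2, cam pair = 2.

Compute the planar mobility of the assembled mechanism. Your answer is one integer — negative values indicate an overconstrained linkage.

ground; <1,0,0>
#1 <2,0,0>
#2 <3,0,0>
R:0↔2 J1 <3,1,0>
R:2↔1 J1 <3,2,0>
P:1↔0 J1 <3,3,0>
3×2 − 2×3 − 1×0 = 0

M = 0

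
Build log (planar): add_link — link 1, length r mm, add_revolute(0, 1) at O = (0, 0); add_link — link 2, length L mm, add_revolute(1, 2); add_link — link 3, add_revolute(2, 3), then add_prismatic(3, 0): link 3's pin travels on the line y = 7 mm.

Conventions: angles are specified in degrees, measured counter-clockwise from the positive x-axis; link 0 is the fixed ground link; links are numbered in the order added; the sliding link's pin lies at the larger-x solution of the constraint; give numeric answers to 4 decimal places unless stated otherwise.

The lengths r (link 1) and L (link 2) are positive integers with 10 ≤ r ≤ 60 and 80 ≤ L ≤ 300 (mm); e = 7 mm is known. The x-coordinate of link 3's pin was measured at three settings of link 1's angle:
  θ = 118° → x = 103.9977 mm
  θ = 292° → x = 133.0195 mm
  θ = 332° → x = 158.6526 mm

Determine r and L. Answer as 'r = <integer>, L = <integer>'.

constraint per measurement: (x − r cos θ)² + (r sin θ − e)² = L²
subtracting the θ₁ and θ₂ equations cancels the r² and L² terms:
r = (x₁² − x₂²) / (2[(x₁cos θ₁ + e sin θ₁) − (x₂cos θ₂ + e sin θ₂)]) = 40.0001 → r = 40
L² = (x₁ − r cos θ₁)² + (r sin θ₁ − e)² = 15875.9880 → L = 126.0000 → L = 126
check at θ₃=332°: x = 158.6526 (printed 158.6526) ✓

r = 40, L = 126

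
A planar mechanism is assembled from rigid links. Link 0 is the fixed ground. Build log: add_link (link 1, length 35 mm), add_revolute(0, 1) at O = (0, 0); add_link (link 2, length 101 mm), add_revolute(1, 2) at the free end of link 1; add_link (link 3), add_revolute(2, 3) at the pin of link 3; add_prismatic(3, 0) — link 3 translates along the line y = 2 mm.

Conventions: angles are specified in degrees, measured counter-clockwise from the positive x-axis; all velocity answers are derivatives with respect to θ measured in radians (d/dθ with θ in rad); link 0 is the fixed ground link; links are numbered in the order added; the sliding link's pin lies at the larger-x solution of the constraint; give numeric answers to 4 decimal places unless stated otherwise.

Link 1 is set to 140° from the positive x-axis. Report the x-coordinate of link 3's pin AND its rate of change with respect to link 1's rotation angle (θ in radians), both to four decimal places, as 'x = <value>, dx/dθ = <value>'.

geometry: r = 35 mm, L = 101 mm, e = 2 mm
crank pin P = (r cos θ, r sin θ) = (-26.811556, 22.497566)
h = r sin θ − e = 22.497566 − 2 = 20.497566
x = r cos θ + √(L² − h²) = -26.811556 + 98.898179 = 72.086623
dx/dθ = −r sin θ − h·r cos θ/√(L² − h²) (θ in radians; h = 20.497566) = -16.940622

x = 72.0866, dx/dθ = -16.9406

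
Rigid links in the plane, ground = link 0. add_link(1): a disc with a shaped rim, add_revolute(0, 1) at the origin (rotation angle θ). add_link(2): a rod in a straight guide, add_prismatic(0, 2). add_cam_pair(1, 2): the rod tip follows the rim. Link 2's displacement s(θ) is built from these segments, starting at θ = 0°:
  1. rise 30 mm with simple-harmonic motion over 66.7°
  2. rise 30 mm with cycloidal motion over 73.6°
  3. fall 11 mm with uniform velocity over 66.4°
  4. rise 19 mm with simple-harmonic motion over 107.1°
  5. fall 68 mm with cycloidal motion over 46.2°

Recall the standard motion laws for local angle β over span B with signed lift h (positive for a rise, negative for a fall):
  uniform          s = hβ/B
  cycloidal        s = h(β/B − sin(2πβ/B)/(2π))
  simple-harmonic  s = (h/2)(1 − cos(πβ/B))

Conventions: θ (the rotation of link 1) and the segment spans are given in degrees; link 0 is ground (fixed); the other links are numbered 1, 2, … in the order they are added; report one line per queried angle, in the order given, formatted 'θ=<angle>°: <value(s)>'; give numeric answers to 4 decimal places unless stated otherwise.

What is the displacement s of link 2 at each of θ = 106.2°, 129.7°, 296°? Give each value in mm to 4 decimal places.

segment 1 (0° to 66.7°, simple-harmonic, h = 30) is passed completely: s = 0.0000 + (30) = 30.0000
θ = 106.2° falls in segment 2 (66.7° to 140.3°, cycloidal, h = 30): β = 106.2 − 66.7 = 39.5°, B = 73.6°; Δs = 30·(0.5367 − sin(2π·0.5367)/(2π)) = 17.1914; s = 30.0000 + 17.1914 = 47.1914
θ = 129.7° falls in segment 2 (66.7° to 140.3°, cycloidal, h = 30): β = 129.7 − 66.7 = 63°, B = 73.6°; Δs = 30·(0.8560 − sin(2π·0.8560)/(2π)) = 29.4340; s = 30.0000 + 29.4340 = 59.4340
segment 2 (66.7° to 140.3°, cycloidal, h = 30) is passed completely: s = 30.0000 + (30) = 60.0000
segment 3 (140.3° to 206.7°, uniform, h = -11) is passed completely: s = 60.0000 + (-11) = 49.0000
θ = 296° falls in segment 4 (206.7° to 313.8°, simple-harmonic, h = 19): β = 296 − 206.7 = 89.3°, B = 107.1°; Δs = 19/2·(1 − cos(π·0.8338)) = 17.7342; s = 49.0000 + 17.7342 = 66.7342

θ=106.2°: 47.1914
θ=129.7°: 59.4340
θ=296°: 66.7342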